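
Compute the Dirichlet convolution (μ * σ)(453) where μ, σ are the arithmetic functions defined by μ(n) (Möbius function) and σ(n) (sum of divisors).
(μ * σ)(453) = 453

Divisors of 453: [1, 3, 151, 453]. For each d | 453:
  d = 1: μ(1) · σ(453/1) = 1 · 608 = 608
  d = 3: μ(3) · σ(453/3) = -1 · 152 = -152
  d = 151: μ(151) · σ(453/151) = -1 · 4 = -4
  d = 453: μ(453) · σ(453/453) = 1 · 1 = 1
Summing: (μ * σ)(453) = 608 + -152 + -4 + 1 = 453.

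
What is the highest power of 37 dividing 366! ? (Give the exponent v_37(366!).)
v_37(366!) = 9

Legendre's formula: v_p(n!) = Σ_{k ≥ 1} ⌊n / p^k⌋. For p = 37, n = 366, the terms are:
  ⌊366/37^1⌋ = ⌊366/37⌋ = 9
(the next term ⌊366/37^2⌋ = 0, terminating the sum). Summing: v_37(366!) = 9 = 9.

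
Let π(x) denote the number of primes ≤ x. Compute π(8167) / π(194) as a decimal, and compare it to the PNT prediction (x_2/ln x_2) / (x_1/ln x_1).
π(8167)/π(194) = 1025/44 ≈ 23.2955;  PNT prediction ≈ 24.6192.

π(194) = 44 and π(8167) = 1025, so π(8167)/π(194) ≈ 23.2955. The PNT-predicted ratio is (8167/ln(8167)) / (194/ln(194)) ≈ 24.6192. The two agree to within a few percent, as expected.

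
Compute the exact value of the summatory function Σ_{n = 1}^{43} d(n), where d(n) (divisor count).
Σ_{n ≤ 43} d(n) = 170

Compute d(n) for each 1 ≤ n ≤ 43: d(1) = 1, d(2) = 2, d(3) = 2, d(4) = 3, d(5) = 2, d(6) = 4, d(7) = 2, d(8) = 4, d(9) = 3, d(10) = 4, d(11) = 2, d(12) = 6, d(13) = 2, d(14) = 4, d(15) = 4, d(16) = 5, d(17) = 2, d(18) = 6, d(19) = 2, d(20) = 6, d(21) = 4, d(22) = 4, d(23) = 2, d(24) = 8, d(25) = 3, d(26) = 4, d(27) = 4, d(28) = 6, d(29) = 2, d(30) = 8, d(31) = 2, d(32) = 6, d(33) = 4, d(34) = 4, d(35) = 4, d(36) = 9, d(37) = 2, d(38) = 4, d(39) = 4, d(40) = 8, d(41) = 2, d(42) = 8, d(43) = 2. Summing all 43 values: 170. (Dirichlet's divisor formula: Σ_{n ≤ x} d(n) = x ln(x) + (2γ − 1) x + O(√x). For x = 43, the asymptotic estimate is ≈ 168.37.)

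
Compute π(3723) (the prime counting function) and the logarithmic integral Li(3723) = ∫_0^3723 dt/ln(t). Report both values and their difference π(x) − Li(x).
π(3723) = 519;  Li(3723) ≈ 531.82;  π(x) − Li(x) ≈ -12.82.

Direct count of primes ≤ 3723 gives π(3723) = 519. Numerical evaluation of the logarithmic integral gives Li(3723) ≈ 531.82. The difference π(x) − Li(x) ≈ -12.82 is typically negative for small/moderate x (Li(x) overestimates), though Littlewood's theorem shows this sign changes infinitely often.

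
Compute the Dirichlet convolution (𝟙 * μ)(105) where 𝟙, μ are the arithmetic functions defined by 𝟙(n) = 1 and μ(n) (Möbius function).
(𝟙 * μ)(105) = 0

Divisors of 105: [1, 3, 5, 7, 15, 21, 35, 105]. For each d | 105:
  d = 1: 𝟙(1) · μ(105/1) = 1 · -1 = -1
  d = 3: 𝟙(3) · μ(105/3) = 1 · 1 = 1
  d = 5: 𝟙(5) · μ(105/5) = 1 · 1 = 1
  d = 7: 𝟙(7) · μ(105/7) = 1 · 1 = 1
  d = 15: 𝟙(15) · μ(105/15) = 1 · -1 = -1
  d = 21: 𝟙(21) · μ(105/21) = 1 · -1 = -1
  d = 35: 𝟙(35) · μ(105/35) = 1 · -1 = -1
  d = 105: 𝟙(105) · μ(105/105) = 1 · 1 = 1
Summing: (𝟙 * μ)(105) = -1 + 1 + 1 + 1 + -1 + -1 + -1 + 1 = 0.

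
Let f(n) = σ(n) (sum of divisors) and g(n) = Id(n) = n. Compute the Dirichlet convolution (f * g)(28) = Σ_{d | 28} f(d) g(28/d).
(σ * Id)(28) = 255

Divisors of 28: [1, 2, 4, 7, 14, 28]. For each d | 28:
  d = 1: σ(1) · Id(28/1) = 1 · 28 = 28
  d = 2: σ(2) · Id(28/2) = 3 · 14 = 42
  d = 4: σ(4) · Id(28/4) = 7 · 7 = 49
  d = 7: σ(7) · Id(28/7) = 8 · 4 = 32
  d = 14: σ(14) · Id(28/14) = 24 · 2 = 48
  d = 28: σ(28) · Id(28/28) = 56 · 1 = 56
Summing: (σ * Id)(28) = 28 + 42 + 49 + 32 + 48 + 56 = 255.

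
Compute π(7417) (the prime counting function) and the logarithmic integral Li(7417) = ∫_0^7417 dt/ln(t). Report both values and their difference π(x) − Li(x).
π(7417) = 941;  Li(7417) ≈ 961.28;  π(x) − Li(x) ≈ -20.28.

Direct count of primes ≤ 7417 gives π(7417) = 941. Numerical evaluation of the logarithmic integral gives Li(7417) ≈ 961.28. The difference π(x) − Li(x) ≈ -20.28 is typically negative for small/moderate x (Li(x) overestimates), though Littlewood's theorem shows this sign changes infinitely often.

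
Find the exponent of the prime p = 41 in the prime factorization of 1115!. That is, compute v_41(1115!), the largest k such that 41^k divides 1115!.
v_41(1115!) = 27

Legendre's formula: v_p(n!) = Σ_{k ≥ 1} ⌊n / p^k⌋. For p = 41, n = 1115, the terms are:
  ⌊1115/41^1⌋ = ⌊1115/41⌋ = 27
(the next term ⌊1115/41^2⌋ = 0, terminating the sum). Summing: v_41(1115!) = 27 = 27.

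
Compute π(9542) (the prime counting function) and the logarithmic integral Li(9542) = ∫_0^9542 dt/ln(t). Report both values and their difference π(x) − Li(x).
π(9542) = 1181;  Li(9542) ≈ 1196.28;  π(x) − Li(x) ≈ -15.28.

Direct count of primes ≤ 9542 gives π(9542) = 1181. Numerical evaluation of the logarithmic integral gives Li(9542) ≈ 1196.28. The difference π(x) − Li(x) ≈ -15.28 is typically negative for small/moderate x (Li(x) overestimates), though Littlewood's theorem shows this sign changes infinitely often.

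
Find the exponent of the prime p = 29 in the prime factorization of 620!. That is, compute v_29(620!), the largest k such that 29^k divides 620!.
v_29(620!) = 21

Legendre's formula: v_p(n!) = Σ_{k ≥ 1} ⌊n / p^k⌋. For p = 29, n = 620, the terms are:
  ⌊620/29^1⌋ = ⌊620/29⌋ = 21
(the next term ⌊620/29^2⌋ = 0, terminating the sum). Summing: v_29(620!) = 21 = 21.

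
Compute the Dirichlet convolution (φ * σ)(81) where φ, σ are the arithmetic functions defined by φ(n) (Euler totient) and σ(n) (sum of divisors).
(φ * σ)(81) = 405

Divisors of 81: [1, 3, 9, 27, 81]. For each d | 81:
  d = 1: φ(1) · σ(81/1) = 1 · 121 = 121
  d = 3: φ(3) · σ(81/3) = 2 · 40 = 80
  d = 9: φ(9) · σ(81/9) = 6 · 13 = 78
  d = 27: φ(27) · σ(81/27) = 18 · 4 = 72
  d = 81: φ(81) · σ(81/81) = 54 · 1 = 54
Summing: (φ * σ)(81) = 121 + 80 + 78 + 72 + 54 = 405.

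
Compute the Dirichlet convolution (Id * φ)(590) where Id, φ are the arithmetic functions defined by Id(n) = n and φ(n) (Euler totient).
(Id * φ)(590) = 3159

Divisors of 590: [1, 2, 5, 10, 59, 118, 295, 590]. For each d | 590:
  d = 1: Id(1) · φ(590/1) = 1 · 232 = 232
  d = 2: Id(2) · φ(590/2) = 2 · 232 = 464
  d = 5: Id(5) · φ(590/5) = 5 · 58 = 290
  d = 10: Id(10) · φ(590/10) = 10 · 58 = 580
  d = 59: Id(59) · φ(590/59) = 59 · 4 = 236
  d = 118: Id(118) · φ(590/118) = 118 · 4 = 472
  d = 295: Id(295) · φ(590/295) = 295 · 1 = 295
  d = 590: Id(590) · φ(590/590) = 590 · 1 = 590
Summing: (Id * φ)(590) = 232 + 464 + 290 + 580 + 236 + 472 + 295 + 590 = 3159.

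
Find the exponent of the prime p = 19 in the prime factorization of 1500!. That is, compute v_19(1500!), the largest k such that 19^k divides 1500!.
v_19(1500!) = 82

Legendre's formula: v_p(n!) = Σ_{k ≥ 1} ⌊n / p^k⌋. For p = 19, n = 1500, the terms are:
  ⌊1500/19^1⌋ = ⌊1500/19⌋ = 78
  ⌊1500/19^2⌋ = ⌊1500/361⌋ = 4
(the next term ⌊1500/19^3⌋ = 0, terminating the sum). Summing: v_19(1500!) = 78 + 4 = 82.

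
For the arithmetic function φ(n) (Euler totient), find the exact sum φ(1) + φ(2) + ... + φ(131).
Σ_{n ≤ 131} φ(n) = 5284

Compute φ(n) for each 1 ≤ n ≤ 131: φ(1) = 1, φ(2) = 1, φ(3) = 2, φ(4) = 2, φ(5) = 4, φ(6) = 2, φ(7) = 6, φ(8) = 4, φ(9) = 6, φ(10) = 4, φ(11) = 10, φ(12) = 4, φ(13) = 12, φ(14) = 6, φ(15) = 8, φ(16) = 8, φ(17) = 16, φ(18) = 6, φ(19) = 18, φ(20) = 8, φ(21) = 12, φ(22) = 10, φ(23) = 22, φ(24) = 8, φ(25) = 20, φ(26) = 12, φ(27) = 18, φ(28) = 12, φ(29) = 28, φ(30) = 8, φ(31) = 30, φ(32) = 16, φ(33) = 20, φ(34) = 16, φ(35) = 24, φ(36) = 12, φ(37) = 36, φ(38) = 18, φ(39) = 24, φ(40) = 16, φ(41) = 40, φ(42) = 12, φ(43) = 42, φ(44) = 20, φ(45) = 24, φ(46) = 22, φ(47) = 46, φ(48) = 16, φ(49) = 42, φ(50) = 20, φ(51) = 32, φ(52) = 24, φ(53) = 52, φ(54) = 18, φ(55) = 40, φ(56) = 24, φ(57) = 36, φ(58) = 28, φ(59) = 58, φ(60) = 16, φ(61) = 60, φ(62) = 30, φ(63) = 36, φ(64) = 32, φ(65) = 48, φ(66) = 20, φ(67) = 66, φ(68) = 32, φ(69) = 44, φ(70) = 24, φ(71) = 70, φ(72) = 24, φ(73) = 72, φ(74) = 36, φ(75) = 40, φ(76) = 36, φ(77) = 60, φ(78) = 24, φ(79) = 78, φ(80) = 32, φ(81) = 54, φ(82) = 40, φ(83) = 82, φ(84) = 24, φ(85) = 64, φ(86) = 42, φ(87) = 56, φ(88) = 40, φ(89) = 88, φ(90) = 24, φ(91) = 72, φ(92) = 44, φ(93) = 60, φ(94) = 46, φ(95) = 72, φ(96) = 32, φ(97) = 96, φ(98) = 42, φ(99) = 60, φ(100) = 40, φ(101) = 100, φ(102) = 32, φ(103) = 102, φ(104) = 48, φ(105) = 48, φ(106) = 52, φ(107) = 106, φ(108) = 36, φ(109) = 108, φ(110) = 40, φ(111) = 72, φ(112) = 48, φ(113) = 112, φ(114) = 36, φ(115) = 88, φ(116) = 56, φ(117) = 72, φ(118) = 58, φ(119) = 96, φ(120) = 32, φ(121) = 110, φ(122) = 60, φ(123) = 80, φ(124) = 60, φ(125) = 100, φ(126) = 36, φ(127) = 126, φ(128) = 64, φ(129) = 84, φ(130) = 48, φ(131) = 130. Summing all 131 values: 5284. (Average order: Σ_{n ≤ x} φ(n) ~ (3/π²) x². For x = 131, (3/π²)·131² ≈ 5216.32.)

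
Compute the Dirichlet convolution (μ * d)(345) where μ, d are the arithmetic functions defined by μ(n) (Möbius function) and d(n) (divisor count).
(μ * d)(345) = 1

Divisors of 345: [1, 3, 5, 15, 23, 69, 115, 345]. For each d | 345:
  d = 1: μ(1) · d(345/1) = 1 · 8 = 8
  d = 3: μ(3) · d(345/3) = -1 · 4 = -4
  d = 5: μ(5) · d(345/5) = -1 · 4 = -4
  d = 15: μ(15) · d(345/15) = 1 · 2 = 2
  d = 23: μ(23) · d(345/23) = -1 · 4 = -4
  d = 69: μ(69) · d(345/69) = 1 · 2 = 2
  d = 115: μ(115) · d(345/115) = 1 · 2 = 2
  d = 345: μ(345) · d(345/345) = -1 · 1 = -1
Summing: (μ * d)(345) = 8 + -4 + -4 + 2 + -4 + 2 + 2 + -1 = 1.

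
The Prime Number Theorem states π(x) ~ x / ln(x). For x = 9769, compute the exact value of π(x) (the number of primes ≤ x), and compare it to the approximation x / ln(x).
π(9769) = 1205;  x/ln(x) ≈ 1063.35;  relative error ≈ 11.75%.

Directly count primes up to 9769: π(9769) = 1205. The PNT approximation gives 9769/ln(9769) ≈ 9769/9.18697 ≈ 1063.35. Relative error (π(x) − x/ln(x)) / π(x) ≈ 11.75%; the approximation is known to undercount slightly (Li(x) is a better estimate).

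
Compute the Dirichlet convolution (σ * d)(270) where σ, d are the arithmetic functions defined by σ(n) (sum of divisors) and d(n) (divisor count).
(σ * d)(270) = 3280

Divisors of 270: [1, 2, 3, 5, 6, 9, 10, 15, 18, 27, 30, 45, 54, 90, 135, 270]. For each d | 270:
  d = 1: σ(1) · d(270/1) = 1 · 16 = 16
  d = 2: σ(2) · d(270/2) = 3 · 8 = 24
  d = 3: σ(3) · d(270/3) = 4 · 12 = 48
  d = 5: σ(5) · d(270/5) = 6 · 8 = 48
  d = 6: σ(6) · d(270/6) = 12 · 6 = 72
  d = 9: σ(9) · d(270/9) = 13 · 8 = 104
  d = 10: σ(10) · d(270/10) = 18 · 4 = 72
  d = 15: σ(15) · d(270/15) = 24 · 6 = 144
  d = 18: σ(18) · d(270/18) = 39 · 4 = 156
  d = 27: σ(27) · d(270/27) = 40 · 4 = 160
  d = 30: σ(30) · d(270/30) = 72 · 3 = 216
  d = 45: σ(45) · d(270/45) = 78 · 4 = 312
  d = 54: σ(54) · d(270/54) = 120 · 2 = 240
  d = 90: σ(90) · d(270/90) = 234 · 2 = 468
  d = 135: σ(135) · d(270/135) = 240 · 2 = 480
  d = 270: σ(270) · d(270/270) = 720 · 1 = 720
Summing: (σ * d)(270) = 16 + 24 + 48 + 48 + 72 + 104 + 72 + 144 + 156 + 160 + 216 + 312 + 240 + 468 + 480 + 720 = 3280.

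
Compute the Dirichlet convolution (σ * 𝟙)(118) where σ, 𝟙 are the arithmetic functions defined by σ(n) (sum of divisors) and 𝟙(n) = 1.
(σ * 𝟙)(118) = 244

Divisors of 118: [1, 2, 59, 118]. For each d | 118:
  d = 1: σ(1) · 𝟙(118/1) = 1 · 1 = 1
  d = 2: σ(2) · 𝟙(118/2) = 3 · 1 = 3
  d = 59: σ(59) · 𝟙(118/59) = 60 · 1 = 60
  d = 118: σ(118) · 𝟙(118/118) = 180 · 1 = 180
Summing: (σ * 𝟙)(118) = 1 + 3 + 60 + 180 = 244.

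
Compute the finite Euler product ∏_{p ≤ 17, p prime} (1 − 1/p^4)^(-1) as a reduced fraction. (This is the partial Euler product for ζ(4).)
∏ = 54205291183043/50083135488000

The primes p ≤ 17 are [2, 3, 5, 7, 11, 13, 17]. For each prime, (1 − 1/p^4)^(-1) = p^4 / (p^4 − 1). The product is (1 − 1/2^4)^(-1), (1 − 1/3^4)^(-1), (1 − 1/5^4)^(-1), (1 − 1/7^4)^(-1), (1 − 1/11^4)^(-1), (1 − 1/13^4)^(-1), (1 − 1/17^4)^(-1) = ∏ p^4 / (p^4 − 1) = 54205291183043/50083135488000.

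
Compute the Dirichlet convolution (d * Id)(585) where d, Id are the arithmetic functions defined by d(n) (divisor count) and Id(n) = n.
(d * Id)(585) = 1890

Divisors of 585: [1, 3, 5, 9, 13, 15, 39, 45, 65, 117, 195, 585]. For each d | 585:
  d = 1: d(1) · Id(585/1) = 1 · 585 = 585
  d = 3: d(3) · Id(585/3) = 2 · 195 = 390
  d = 5: d(5) · Id(585/5) = 2 · 117 = 234
  d = 9: d(9) · Id(585/9) = 3 · 65 = 195
  d = 13: d(13) · Id(585/13) = 2 · 45 = 90
  d = 15: d(15) · Id(585/15) = 4 · 39 = 156
  d = 39: d(39) · Id(585/39) = 4 · 15 = 60
  d = 45: d(45) · Id(585/45) = 6 · 13 = 78
  d = 65: d(65) · Id(585/65) = 4 · 9 = 36
  d = 117: d(117) · Id(585/117) = 6 · 5 = 30
  d = 195: d(195) · Id(585/195) = 8 · 3 = 24
  d = 585: d(585) · Id(585/585) = 12 · 1 = 12
Summing: (d * Id)(585) = 585 + 390 + 234 + 195 + 90 + 156 + 60 + 78 + 36 + 30 + 24 + 12 = 1890.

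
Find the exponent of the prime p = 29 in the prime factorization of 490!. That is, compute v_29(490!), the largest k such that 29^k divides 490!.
v_29(490!) = 16

Legendre's formula: v_p(n!) = Σ_{k ≥ 1} ⌊n / p^k⌋. For p = 29, n = 490, the terms are:
  ⌊490/29^1⌋ = ⌊490/29⌋ = 16
(the next term ⌊490/29^2⌋ = 0, terminating the sum). Summing: v_29(490!) = 16 = 16.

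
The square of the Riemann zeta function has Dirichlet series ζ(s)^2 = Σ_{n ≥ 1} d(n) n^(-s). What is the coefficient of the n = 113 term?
d(113) = 2

ζ(s)^2 = (Σ 1/m^s)(Σ 1/k^s). The coefficient of 1/n^s in the product is the number of ordered pairs (m, k) with mk = n, which equals d(n). For n = 113, divisors are [1, 113], so d(113) = 2.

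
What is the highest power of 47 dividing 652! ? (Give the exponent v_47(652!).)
v_47(652!) = 13

Legendre's formula: v_p(n!) = Σ_{k ≥ 1} ⌊n / p^k⌋. For p = 47, n = 652, the terms are:
  ⌊652/47^1⌋ = ⌊652/47⌋ = 13
(the next term ⌊652/47^2⌋ = 0, terminating the sum). Summing: v_47(652!) = 13 = 13.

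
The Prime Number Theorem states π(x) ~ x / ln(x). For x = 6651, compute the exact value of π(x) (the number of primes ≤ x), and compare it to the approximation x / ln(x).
π(6651) = 856;  x/ln(x) ≈ 755.58;  relative error ≈ 11.73%.

Directly count primes up to 6651: π(6651) = 856. The PNT approximation gives 6651/ln(6651) ≈ 6651/8.80252 ≈ 755.58. Relative error (π(x) − x/ln(x)) / π(x) ≈ 11.73%; the approximation is known to undercount slightly (Li(x) is a better estimate).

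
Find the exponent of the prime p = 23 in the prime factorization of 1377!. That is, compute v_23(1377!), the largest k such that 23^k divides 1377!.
v_23(1377!) = 61

Legendre's formula: v_p(n!) = Σ_{k ≥ 1} ⌊n / p^k⌋. For p = 23, n = 1377, the terms are:
  ⌊1377/23^1⌋ = ⌊1377/23⌋ = 59
  ⌊1377/23^2⌋ = ⌊1377/529⌋ = 2
(the next term ⌊1377/23^3⌋ = 0, terminating the sum). Summing: v_23(1377!) = 59 + 2 = 61.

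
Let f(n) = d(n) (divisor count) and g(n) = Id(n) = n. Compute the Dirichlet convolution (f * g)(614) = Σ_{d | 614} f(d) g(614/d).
(d * Id)(614) = 1236

Divisors of 614: [1, 2, 307, 614]. For each d | 614:
  d = 1: d(1) · Id(614/1) = 1 · 614 = 614
  d = 2: d(2) · Id(614/2) = 2 · 307 = 614
  d = 307: d(307) · Id(614/307) = 2 · 2 = 4
  d = 614: d(614) · Id(614/614) = 4 · 1 = 4
Summing: (d * Id)(614) = 614 + 614 + 4 + 4 = 1236.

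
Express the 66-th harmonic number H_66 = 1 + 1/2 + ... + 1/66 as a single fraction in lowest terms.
H_66 = 209060999005535159677640233/43787662374178602500420800

Direct summation: H_66 = 1 + 1/2 + ... + 1/66. The least common denominator is lcm(1, ..., 66) = 1182266884102822267511361600; over this denominator the numerator is 1182266884102822267511361600 + 591133442051411133755680800 + 394088961367607422503787200 + 295566721025705566877840400 + 236453376820564453502272320 + 197044480683803711251893600 + 168895269157546038215908800 + 147783360512852783438920200 + 131362987122535807501262400 + 118226688410282226751136160 + 107478807645711115228305600 + 98522240341901855625946800 + 90943606469447866731643200 + 84447634578773019107954400 + 78817792273521484500757440 + 73891680256426391719460100 + 69545110829577780441844800 + 65681493561267903750631200 + 62224572847516961447966400 + 59113344205141113375568080 + 56298423052515346071969600 + 53739403822855557614152800 + 51402908004470533370059200 + 49261120170950927812973400 + 47290675364112890700454464 + 45471803234723933365821600 + 43787662374178602500420800 + 42223817289386509553977200 + 40767823589752491983150400 + 39408896136760742250378720 + 38137641422671686048753600 + 36945840128213195859730050 + 35826269215237038409435200 + 34772555414788890220922400 + 33779053831509207643181760 + 32840746780633951875315600 + 31953159029806007230036800 + 31112286423758480723983200 + 30314535489815955577214400 + 29556672102570556687784040 + 28835777661044445549057600 + 28149211526257673035984800 + 27494578700065634128171200 + 26869701911427778807076400 + 26272597424507161500252480 + 25701454002235266685029600 + 25154614555379197181092800 + 24630560085475463906486700 + 24127895593935148316558400 + 23645337682056445350227232 + 23181703609859260147281600 + 22735901617361966682910800 + 22306922341562684292667200 + 21893831187089301250210400 + 21495761529142223045661120 + 21111908644693254776988600 + 20741524282505653815988800 + 20383911794876245991575200 + 20038421764454614703582400 + 19704448068380371125189360 + 19381424329554463401825600 + 19068820711335843024376800 + 18766141017505115357323200 + 18472920064106597929865025 + 18188721293889573346328640 + 17913134607618519204717600 = 5644646973149449311296286291, so H_66 = 5644646973149449311296286291/1182266884102822267511361600; reducing by gcd(5644646973149449311296286291, 1182266884102822267511361600) = 27 gives 209060999005535159677640233/43787662374178602500420800 ≈ 4.77443. (The PNT-adjacent estimate ln(66) + γ ≈ 4.76687 matches within O(1/n).)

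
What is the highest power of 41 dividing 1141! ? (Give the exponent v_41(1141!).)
v_41(1141!) = 27

Legendre's formula: v_p(n!) = Σ_{k ≥ 1} ⌊n / p^k⌋. For p = 41, n = 1141, the terms are:
  ⌊1141/41^1⌋ = ⌊1141/41⌋ = 27
(the next term ⌊1141/41^2⌋ = 0, terminating the sum). Summing: v_41(1141!) = 27 = 27.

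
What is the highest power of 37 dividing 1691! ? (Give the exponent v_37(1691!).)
v_37(1691!) = 46

Legendre's formula: v_p(n!) = Σ_{k ≥ 1} ⌊n / p^k⌋. For p = 37, n = 1691, the terms are:
  ⌊1691/37^1⌋ = ⌊1691/37⌋ = 45
  ⌊1691/37^2⌋ = ⌊1691/1369⌋ = 1
(the next term ⌊1691/37^3⌋ = 0, terminating the sum). Summing: v_37(1691!) = 45 + 1 = 46.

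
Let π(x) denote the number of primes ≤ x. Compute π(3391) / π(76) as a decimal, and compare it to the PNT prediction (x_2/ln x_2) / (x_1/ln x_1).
π(3391)/π(76) = 478/21 ≈ 22.7619;  PNT prediction ≈ 23.7709.

π(76) = 21 and π(3391) = 478, so π(3391)/π(76) ≈ 22.7619. The PNT-predicted ratio is (3391/ln(3391)) / (76/ln(76)) ≈ 23.7709. The two agree to within a few percent, as expected.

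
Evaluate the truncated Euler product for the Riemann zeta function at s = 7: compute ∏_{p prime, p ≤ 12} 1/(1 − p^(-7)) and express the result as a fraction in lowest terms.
∏ = 731210841345989812500/725156324600530054429

The primes p ≤ 12 are [2, 3, 5, 7, 11]. For each prime, (1 − 1/p^7)^(-1) = p^7 / (p^7 − 1). The product is (1 − 1/2^7)^(-1), (1 − 1/3^7)^(-1), (1 − 1/5^7)^(-1), (1 − 1/7^7)^(-1), (1 − 1/11^7)^(-1) = ∏ p^7 / (p^7 − 1) = 731210841345989812500/725156324600530054429.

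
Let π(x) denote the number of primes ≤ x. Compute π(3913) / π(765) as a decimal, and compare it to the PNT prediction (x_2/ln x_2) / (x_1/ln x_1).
π(3913)/π(765) = 541/135 ≈ 4.0074;  PNT prediction ≈ 4.1058.

π(765) = 135 and π(3913) = 541, so π(3913)/π(765) ≈ 4.0074. The PNT-predicted ratio is (3913/ln(3913)) / (765/ln(765)) ≈ 4.1058. The two agree to within a few percent, as expected.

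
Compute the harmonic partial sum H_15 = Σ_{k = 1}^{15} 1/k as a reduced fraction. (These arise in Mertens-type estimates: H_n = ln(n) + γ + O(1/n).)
H_15 = 1195757/360360

Direct summation: H_15 = 1 + 1/2 + ... + 1/15. The least common denominator is lcm(1, ..., 15) = 360360; over this denominator the numerator is 360360 + 180180 + 120120 + 90090 + 72072 + 60060 + 51480 + 45045 + 40040 + 36036 + 32760 + 30030 + 27720 + 25740 + 24024 = 1195757, so H_15 = 1195757/360360 (already in lowest terms) ≈ 3.31823. (The PNT-adjacent estimate ln(15) + γ ≈ 3.28527 matches within O(1/n).)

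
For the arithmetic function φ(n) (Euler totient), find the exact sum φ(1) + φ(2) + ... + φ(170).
Σ_{n ≤ 170} φ(n) = 8830

Compute φ(n) for each 1 ≤ n ≤ 170: φ(1) = 1, φ(2) = 1, φ(3) = 2, φ(4) = 2, φ(5) = 4, φ(6) = 2, φ(7) = 6, φ(8) = 4, φ(9) = 6, φ(10) = 4, φ(11) = 10, φ(12) = 4, φ(13) = 12, φ(14) = 6, φ(15) = 8, φ(16) = 8, φ(17) = 16, φ(18) = 6, φ(19) = 18, φ(20) = 8, φ(21) = 12, φ(22) = 10, φ(23) = 22, φ(24) = 8, φ(25) = 20, φ(26) = 12, φ(27) = 18, φ(28) = 12, φ(29) = 28, φ(30) = 8, φ(31) = 30, φ(32) = 16, φ(33) = 20, φ(34) = 16, φ(35) = 24, φ(36) = 12, φ(37) = 36, φ(38) = 18, φ(39) = 24, φ(40) = 16, φ(41) = 40, φ(42) = 12, φ(43) = 42, φ(44) = 20, φ(45) = 24, φ(46) = 22, φ(47) = 46, φ(48) = 16, φ(49) = 42, φ(50) = 20, φ(51) = 32, φ(52) = 24, φ(53) = 52, φ(54) = 18, φ(55) = 40, φ(56) = 24, φ(57) = 36, φ(58) = 28, φ(59) = 58, φ(60) = 16, φ(61) = 60, φ(62) = 30, φ(63) = 36, φ(64) = 32, φ(65) = 48, φ(66) = 20, φ(67) = 66, φ(68) = 32, φ(69) = 44, φ(70) = 24, φ(71) = 70, φ(72) = 24, φ(73) = 72, φ(74) = 36, φ(75) = 40, φ(76) = 36, φ(77) = 60, φ(78) = 24, φ(79) = 78, φ(80) = 32, φ(81) = 54, φ(82) = 40, φ(83) = 82, φ(84) = 24, φ(85) = 64, φ(86) = 42, φ(87) = 56, φ(88) = 40, φ(89) = 88, φ(90) = 24, φ(91) = 72, φ(92) = 44, φ(93) = 60, φ(94) = 46, φ(95) = 72, φ(96) = 32, φ(97) = 96, φ(98) = 42, φ(99) = 60, φ(100) = 40, φ(101) = 100, φ(102) = 32, φ(103) = 102, φ(104) = 48, φ(105) = 48, φ(106) = 52, φ(107) = 106, φ(108) = 36, φ(109) = 108, φ(110) = 40, φ(111) = 72, φ(112) = 48, φ(113) = 112, φ(114) = 36, φ(115) = 88, φ(116) = 56, φ(117) = 72, φ(118) = 58, φ(119) = 96, φ(120) = 32, φ(121) = 110, φ(122) = 60, φ(123) = 80, φ(124) = 60, φ(125) = 100, φ(126) = 36, φ(127) = 126, φ(128) = 64, φ(129) = 84, φ(130) = 48, φ(131) = 130, φ(132) = 40, φ(133) = 108, φ(134) = 66, φ(135) = 72, φ(136) = 64, φ(137) = 136, φ(138) = 44, φ(139) = 138, φ(140) = 48, φ(141) = 92, φ(142) = 70, φ(143) = 120, φ(144) = 48, φ(145) = 112, φ(146) = 72, φ(147) = 84, φ(148) = 72, φ(149) = 148, φ(150) = 40, φ(151) = 150, φ(152) = 72, φ(153) = 96, φ(154) = 60, φ(155) = 120, φ(156) = 48, φ(157) = 156, φ(158) = 78, φ(159) = 104, φ(160) = 64, φ(161) = 132, φ(162) = 54, φ(163) = 162, φ(164) = 80, φ(165) = 80, φ(166) = 82, φ(167) = 166, φ(168) = 48, φ(169) = 156, φ(170) = 64. Summing all 170 values: 8830. (Average order: Σ_{n ≤ x} φ(n) ~ (3/π²) x². For x = 170, (3/π²)·170² ≈ 8784.55.)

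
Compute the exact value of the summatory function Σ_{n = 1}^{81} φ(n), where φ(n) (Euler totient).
Σ_{n ≤ 81} φ(n) = 2020

Compute φ(n) for each 1 ≤ n ≤ 81: φ(1) = 1, φ(2) = 1, φ(3) = 2, φ(4) = 2, φ(5) = 4, φ(6) = 2, φ(7) = 6, φ(8) = 4, φ(9) = 6, φ(10) = 4, φ(11) = 10, φ(12) = 4, φ(13) = 12, φ(14) = 6, φ(15) = 8, φ(16) = 8, φ(17) = 16, φ(18) = 6, φ(19) = 18, φ(20) = 8, φ(21) = 12, φ(22) = 10, φ(23) = 22, φ(24) = 8, φ(25) = 20, φ(26) = 12, φ(27) = 18, φ(28) = 12, φ(29) = 28, φ(30) = 8, φ(31) = 30, φ(32) = 16, φ(33) = 20, φ(34) = 16, φ(35) = 24, φ(36) = 12, φ(37) = 36, φ(38) = 18, φ(39) = 24, φ(40) = 16, φ(41) = 40, φ(42) = 12, φ(43) = 42, φ(44) = 20, φ(45) = 24, φ(46) = 22, φ(47) = 46, φ(48) = 16, φ(49) = 42, φ(50) = 20, φ(51) = 32, φ(52) = 24, φ(53) = 52, φ(54) = 18, φ(55) = 40, φ(56) = 24, φ(57) = 36, φ(58) = 28, φ(59) = 58, φ(60) = 16, φ(61) = 60, φ(62) = 30, φ(63) = 36, φ(64) = 32, φ(65) = 48, φ(66) = 20, φ(67) = 66, φ(68) = 32, φ(69) = 44, φ(70) = 24, φ(71) = 70, φ(72) = 24, φ(73) = 72, φ(74) = 36, φ(75) = 40, φ(76) = 36, φ(77) = 60, φ(78) = 24, φ(79) = 78, φ(80) = 32, φ(81) = 54. Summing all 81 values: 2020. (Average order: Σ_{n ≤ x} φ(n) ~ (3/π²) x². For x = 81, (3/π²)·81² ≈ 1994.30.)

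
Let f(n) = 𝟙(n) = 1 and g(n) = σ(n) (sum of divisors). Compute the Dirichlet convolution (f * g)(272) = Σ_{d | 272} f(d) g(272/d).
(𝟙 * σ)(272) = 1083

Divisors of 272: [1, 2, 4, 8, 16, 17, 34, 68, 136, 272]. For each d | 272:
  d = 1: 𝟙(1) · σ(272/1) = 1 · 558 = 558
  d = 2: 𝟙(2) · σ(272/2) = 1 · 270 = 270
  d = 4: 𝟙(4) · σ(272/4) = 1 · 126 = 126
  d = 8: 𝟙(8) · σ(272/8) = 1 · 54 = 54
  d = 16: 𝟙(16) · σ(272/16) = 1 · 18 = 18
  d = 17: 𝟙(17) · σ(272/17) = 1 · 31 = 31
  d = 34: 𝟙(34) · σ(272/34) = 1 · 15 = 15
  d = 68: 𝟙(68) · σ(272/68) = 1 · 7 = 7
  d = 136: 𝟙(136) · σ(272/136) = 1 · 3 = 3
  d = 272: 𝟙(272) · σ(272/272) = 1 · 1 = 1
Summing: (𝟙 * σ)(272) = 558 + 270 + 126 + 54 + 18 + 31 + 15 + 7 + 3 + 1 = 1083.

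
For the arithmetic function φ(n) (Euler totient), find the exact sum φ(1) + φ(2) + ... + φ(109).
Σ_{n ≤ 109} φ(n) = 3676

Compute φ(n) for each 1 ≤ n ≤ 109: φ(1) = 1, φ(2) = 1, φ(3) = 2, φ(4) = 2, φ(5) = 4, φ(6) = 2, φ(7) = 6, φ(8) = 4, φ(9) = 6, φ(10) = 4, φ(11) = 10, φ(12) = 4, φ(13) = 12, φ(14) = 6, φ(15) = 8, φ(16) = 8, φ(17) = 16, φ(18) = 6, φ(19) = 18, φ(20) = 8, φ(21) = 12, φ(22) = 10, φ(23) = 22, φ(24) = 8, φ(25) = 20, φ(26) = 12, φ(27) = 18, φ(28) = 12, φ(29) = 28, φ(30) = 8, φ(31) = 30, φ(32) = 16, φ(33) = 20, φ(34) = 16, φ(35) = 24, φ(36) = 12, φ(37) = 36, φ(38) = 18, φ(39) = 24, φ(40) = 16, φ(41) = 40, φ(42) = 12, φ(43) = 42, φ(44) = 20, φ(45) = 24, φ(46) = 22, φ(47) = 46, φ(48) = 16, φ(49) = 42, φ(50) = 20, φ(51) = 32, φ(52) = 24, φ(53) = 52, φ(54) = 18, φ(55) = 40, φ(56) = 24, φ(57) = 36, φ(58) = 28, φ(59) = 58, φ(60) = 16, φ(61) = 60, φ(62) = 30, φ(63) = 36, φ(64) = 32, φ(65) = 48, φ(66) = 20, φ(67) = 66, φ(68) = 32, φ(69) = 44, φ(70) = 24, φ(71) = 70, φ(72) = 24, φ(73) = 72, φ(74) = 36, φ(75) = 40, φ(76) = 36, φ(77) = 60, φ(78) = 24, φ(79) = 78, φ(80) = 32, φ(81) = 54, φ(82) = 40, φ(83) = 82, φ(84) = 24, φ(85) = 64, φ(86) = 42, φ(87) = 56, φ(88) = 40, φ(89) = 88, φ(90) = 24, φ(91) = 72, φ(92) = 44, φ(93) = 60, φ(94) = 46, φ(95) = 72, φ(96) = 32, φ(97) = 96, φ(98) = 42, φ(99) = 60, φ(100) = 40, φ(101) = 100, φ(102) = 32, φ(103) = 102, φ(104) = 48, φ(105) = 48, φ(106) = 52, φ(107) = 106, φ(108) = 36, φ(109) = 108. Summing all 109 values: 3676. (Average order: Σ_{n ≤ x} φ(n) ~ (3/π²) x². For x = 109, (3/π²)·109² ≈ 3611.39.)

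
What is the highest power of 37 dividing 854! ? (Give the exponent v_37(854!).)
v_37(854!) = 23

Legendre's formula: v_p(n!) = Σ_{k ≥ 1} ⌊n / p^k⌋. For p = 37, n = 854, the terms are:
  ⌊854/37^1⌋ = ⌊854/37⌋ = 23
(the next term ⌊854/37^2⌋ = 0, terminating the sum). Summing: v_37(854!) = 23 = 23.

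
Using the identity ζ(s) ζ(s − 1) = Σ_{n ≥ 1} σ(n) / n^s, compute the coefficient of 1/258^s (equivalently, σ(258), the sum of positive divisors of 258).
σ(258) = 528

In the product (Σ m^0/m^s)(Σ k / k^s) = Σ (Σ_{d | n} d) / n^s, the coefficient of 1/n^s is σ(n) = Σ_{d | n} d. For n = 258, divisors are [1, 2, 3, 6, 43, 86, 129, 258]; summing: σ(258) = 528.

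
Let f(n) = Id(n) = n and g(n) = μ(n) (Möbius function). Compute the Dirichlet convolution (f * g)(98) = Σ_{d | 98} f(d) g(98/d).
(Id * μ)(98) = 42

Divisors of 98: [1, 2, 7, 14, 49, 98]. For each d | 98:
  d = 1: Id(1) · μ(98/1) = 1 · 0 = 0
  d = 2: Id(2) · μ(98/2) = 2 · 0 = 0
  d = 7: Id(7) · μ(98/7) = 7 · 1 = 7
  d = 14: Id(14) · μ(98/14) = 14 · -1 = -14
  d = 49: Id(49) · μ(98/49) = 49 · -1 = -49
  d = 98: Id(98) · μ(98/98) = 98 · 1 = 98
Summing: (Id * μ)(98) = 0 + 0 + 7 + -14 + -49 + 98 = 42.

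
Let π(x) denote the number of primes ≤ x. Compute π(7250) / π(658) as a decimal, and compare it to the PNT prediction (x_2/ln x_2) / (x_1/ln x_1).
π(7250)/π(658) = 927/119 ≈ 7.7899;  PNT prediction ≈ 8.0438.

π(658) = 119 and π(7250) = 927, so π(7250)/π(658) ≈ 7.7899. The PNT-predicted ratio is (7250/ln(7250)) / (658/ln(658)) ≈ 8.0438. The two agree to within a few percent, as expected.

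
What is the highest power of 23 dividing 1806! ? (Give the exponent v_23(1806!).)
v_23(1806!) = 81

Legendre's formula: v_p(n!) = Σ_{k ≥ 1} ⌊n / p^k⌋. For p = 23, n = 1806, the terms are:
  ⌊1806/23^1⌋ = ⌊1806/23⌋ = 78
  ⌊1806/23^2⌋ = ⌊1806/529⌋ = 3
(the next term ⌊1806/23^3⌋ = 0, terminating the sum). Summing: v_23(1806!) = 78 + 3 = 81.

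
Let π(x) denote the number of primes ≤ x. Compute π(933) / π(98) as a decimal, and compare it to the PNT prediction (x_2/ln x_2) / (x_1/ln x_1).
π(933)/π(98) = 158/25 ≈ 6.3200;  PNT prediction ≈ 6.3832.

π(98) = 25 and π(933) = 158, so π(933)/π(98) ≈ 6.3200. The PNT-predicted ratio is (933/ln(933)) / (98/ln(98)) ≈ 6.3832. The two agree to within a few percent, as expected.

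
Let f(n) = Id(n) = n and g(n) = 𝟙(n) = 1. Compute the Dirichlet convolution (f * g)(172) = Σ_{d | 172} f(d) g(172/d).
(Id * 𝟙)(172) = 308

Divisors of 172: [1, 2, 4, 43, 86, 172]. For each d | 172:
  d = 1: Id(1) · 𝟙(172/1) = 1 · 1 = 1
  d = 2: Id(2) · 𝟙(172/2) = 2 · 1 = 2
  d = 4: Id(4) · 𝟙(172/4) = 4 · 1 = 4
  d = 43: Id(43) · 𝟙(172/43) = 43 · 1 = 43
  d = 86: Id(86) · 𝟙(172/86) = 86 · 1 = 86
  d = 172: Id(172) · 𝟙(172/172) = 172 · 1 = 172
Summing: (Id * 𝟙)(172) = 1 + 2 + 4 + 43 + 86 + 172 = 308.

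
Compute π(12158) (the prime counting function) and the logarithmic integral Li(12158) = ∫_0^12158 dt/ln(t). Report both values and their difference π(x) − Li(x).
π(12158) = 1455;  Li(12158) ≈ 1477.91;  π(x) − Li(x) ≈ -22.91.

Direct count of primes ≤ 12158 gives π(12158) = 1455. Numerical evaluation of the logarithmic integral gives Li(12158) ≈ 1477.91. The difference π(x) − Li(x) ≈ -22.91 is typically negative for small/moderate x (Li(x) overestimates), though Littlewood's theorem shows this sign changes infinitely often.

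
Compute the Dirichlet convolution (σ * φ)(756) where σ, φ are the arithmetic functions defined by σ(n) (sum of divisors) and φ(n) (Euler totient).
(σ * φ)(756) = 18144

Divisors of 756: [1, 2, 3, 4, 6, 7, 9, 12, 14, 18, 21, 27, 28, 36, 42, 54, 63, 84, 108, 126, 189, 252, 378, 756]. For each d | 756:
  d = 1: σ(1) · φ(756/1) = 1 · 216 = 216
  d = 2: σ(2) · φ(756/2) = 3 · 108 = 324
  d = 3: σ(3) · φ(756/3) = 4 · 72 = 288
  d = 4: σ(4) · φ(756/4) = 7 · 108 = 756
  d = 6: σ(6) · φ(756/6) = 12 · 36 = 432
  d = 7: σ(7) · φ(756/7) = 8 · 36 = 288
  d = 9: σ(9) · φ(756/9) = 13 · 24 = 312
  d = 12: σ(12) · φ(756/12) = 28 · 36 = 1008
  d = 14: σ(14) · φ(756/14) = 24 · 18 = 432
  d = 18: σ(18) · φ(756/18) = 39 · 12 = 468
  d = 21: σ(21) · φ(756/21) = 32 · 12 = 384
  d = 27: σ(27) · φ(756/27) = 40 · 12 = 480
  d = 28: σ(28) · φ(756/28) = 56 · 18 = 1008
  d = 36: σ(36) · φ(756/36) = 91 · 12 = 1092
  d = 42: σ(42) · φ(756/42) = 96 · 6 = 576
  d = 54: σ(54) · φ(756/54) = 120 · 6 = 720
  d = 63: σ(63) · φ(756/63) = 104 · 4 = 416
  d = 84: σ(84) · φ(756/84) = 224 · 6 = 1344
  d = 108: σ(108) · φ(756/108) = 280 · 6 = 1680
  d = 126: σ(126) · φ(756/126) = 312 · 2 = 624
  d = 189: σ(189) · φ(756/189) = 320 · 2 = 640
  d = 252: σ(252) · φ(756/252) = 728 · 2 = 1456
  d = 378: σ(378) · φ(756/378) = 960 · 1 = 960
  d = 756: σ(756) · φ(756/756) = 2240 · 1 = 2240
Summing: (σ * φ)(756) = 216 + 324 + 288 + 756 + 432 + 288 + 312 + 1008 + 432 + 468 + 384 + 480 + 1008 + 1092 + 576 + 720 + 416 + 1344 + 1680 + 624 + 640 + 1456 + 960 + 2240 = 18144.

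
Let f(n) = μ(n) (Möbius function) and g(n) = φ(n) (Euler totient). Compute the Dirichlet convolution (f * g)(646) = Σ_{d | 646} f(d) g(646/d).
(μ * φ)(646) = 0

Divisors of 646: [1, 2, 17, 19, 34, 38, 323, 646]. For each d | 646:
  d = 1: μ(1) · φ(646/1) = 1 · 288 = 288
  d = 2: μ(2) · φ(646/2) = -1 · 288 = -288
  d = 17: μ(17) · φ(646/17) = -1 · 18 = -18
  d = 19: μ(19) · φ(646/19) = -1 · 16 = -16
  d = 34: μ(34) · φ(646/34) = 1 · 18 = 18
  d = 38: μ(38) · φ(646/38) = 1 · 16 = 16
  d = 323: μ(323) · φ(646/323) = 1 · 1 = 1
  d = 646: μ(646) · φ(646/646) = -1 · 1 = -1
Summing: (μ * φ)(646) = 288 + -288 + -18 + -16 + 18 + 16 + 1 + -1 = 0.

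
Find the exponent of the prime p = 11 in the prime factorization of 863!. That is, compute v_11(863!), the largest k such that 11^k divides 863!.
v_11(863!) = 85

Legendre's formula: v_p(n!) = Σ_{k ≥ 1} ⌊n / p^k⌋. For p = 11, n = 863, the terms are:
  ⌊863/11^1⌋ = ⌊863/11⌋ = 78
  ⌊863/11^2⌋ = ⌊863/121⌋ = 7
(the next term ⌊863/11^3⌋ = 0, terminating the sum). Summing: v_11(863!) = 78 + 7 = 85.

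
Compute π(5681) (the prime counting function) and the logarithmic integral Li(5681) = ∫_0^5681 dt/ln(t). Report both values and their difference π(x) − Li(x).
π(5681) = 747;  Li(5681) ≈ 763.63;  π(x) − Li(x) ≈ -16.63.

Direct count of primes ≤ 5681 gives π(5681) = 747. Numerical evaluation of the logarithmic integral gives Li(5681) ≈ 763.63. The difference π(x) − Li(x) ≈ -16.63 is typically negative for small/moderate x (Li(x) overestimates), though Littlewood's theorem shows this sign changes infinitely often.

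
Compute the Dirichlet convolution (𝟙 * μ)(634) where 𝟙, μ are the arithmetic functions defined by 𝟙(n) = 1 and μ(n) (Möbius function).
(𝟙 * μ)(634) = 0

Divisors of 634: [1, 2, 317, 634]. For each d | 634:
  d = 1: 𝟙(1) · μ(634/1) = 1 · 1 = 1
  d = 2: 𝟙(2) · μ(634/2) = 1 · -1 = -1
  d = 317: 𝟙(317) · μ(634/317) = 1 · -1 = -1
  d = 634: 𝟙(634) · μ(634/634) = 1 · 1 = 1
Summing: (𝟙 * μ)(634) = 1 + -1 + -1 + 1 = 0.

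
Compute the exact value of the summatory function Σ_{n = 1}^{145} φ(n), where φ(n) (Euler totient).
Σ_{n ≤ 145} φ(n) = 6442

Compute φ(n) for each 1 ≤ n ≤ 145: φ(1) = 1, φ(2) = 1, φ(3) = 2, φ(4) = 2, φ(5) = 4, φ(6) = 2, φ(7) = 6, φ(8) = 4, φ(9) = 6, φ(10) = 4, φ(11) = 10, φ(12) = 4, φ(13) = 12, φ(14) = 6, φ(15) = 8, φ(16) = 8, φ(17) = 16, φ(18) = 6, φ(19) = 18, φ(20) = 8, φ(21) = 12, φ(22) = 10, φ(23) = 22, φ(24) = 8, φ(25) = 20, φ(26) = 12, φ(27) = 18, φ(28) = 12, φ(29) = 28, φ(30) = 8, φ(31) = 30, φ(32) = 16, φ(33) = 20, φ(34) = 16, φ(35) = 24, φ(36) = 12, φ(37) = 36, φ(38) = 18, φ(39) = 24, φ(40) = 16, φ(41) = 40, φ(42) = 12, φ(43) = 42, φ(44) = 20, φ(45) = 24, φ(46) = 22, φ(47) = 46, φ(48) = 16, φ(49) = 42, φ(50) = 20, φ(51) = 32, φ(52) = 24, φ(53) = 52, φ(54) = 18, φ(55) = 40, φ(56) = 24, φ(57) = 36, φ(58) = 28, φ(59) = 58, φ(60) = 16, φ(61) = 60, φ(62) = 30, φ(63) = 36, φ(64) = 32, φ(65) = 48, φ(66) = 20, φ(67) = 66, φ(68) = 32, φ(69) = 44, φ(70) = 24, φ(71) = 70, φ(72) = 24, φ(73) = 72, φ(74) = 36, φ(75) = 40, φ(76) = 36, φ(77) = 60, φ(78) = 24, φ(79) = 78, φ(80) = 32, φ(81) = 54, φ(82) = 40, φ(83) = 82, φ(84) = 24, φ(85) = 64, φ(86) = 42, φ(87) = 56, φ(88) = 40, φ(89) = 88, φ(90) = 24, φ(91) = 72, φ(92) = 44, φ(93) = 60, φ(94) = 46, φ(95) = 72, φ(96) = 32, φ(97) = 96, φ(98) = 42, φ(99) = 60, φ(100) = 40, φ(101) = 100, φ(102) = 32, φ(103) = 102, φ(104) = 48, φ(105) = 48, φ(106) = 52, φ(107) = 106, φ(108) = 36, φ(109) = 108, φ(110) = 40, φ(111) = 72, φ(112) = 48, φ(113) = 112, φ(114) = 36, φ(115) = 88, φ(116) = 56, φ(117) = 72, φ(118) = 58, φ(119) = 96, φ(120) = 32, φ(121) = 110, φ(122) = 60, φ(123) = 80, φ(124) = 60, φ(125) = 100, φ(126) = 36, φ(127) = 126, φ(128) = 64, φ(129) = 84, φ(130) = 48, φ(131) = 130, φ(132) = 40, φ(133) = 108, φ(134) = 66, φ(135) = 72, φ(136) = 64, φ(137) = 136, φ(138) = 44, φ(139) = 138, φ(140) = 48, φ(141) = 92, φ(142) = 70, φ(143) = 120, φ(144) = 48, φ(145) = 112. Summing all 145 values: 6442. (Average order: Σ_{n ≤ x} φ(n) ~ (3/π²) x². For x = 145, (3/π²)·145² ≈ 6390.83.)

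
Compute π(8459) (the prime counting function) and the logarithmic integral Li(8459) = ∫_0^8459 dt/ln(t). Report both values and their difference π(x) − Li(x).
π(8459) = 1057;  Li(8459) ≈ 1077.33;  π(x) − Li(x) ≈ -20.33.

Direct count of primes ≤ 8459 gives π(8459) = 1057. Numerical evaluation of the logarithmic integral gives Li(8459) ≈ 1077.33. The difference π(x) − Li(x) ≈ -20.33 is typically negative for small/moderate x (Li(x) overestimates), though Littlewood's theorem shows this sign changes infinitely often.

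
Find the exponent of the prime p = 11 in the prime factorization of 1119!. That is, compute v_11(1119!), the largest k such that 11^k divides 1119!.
v_11(1119!) = 110

Legendre's formula: v_p(n!) = Σ_{k ≥ 1} ⌊n / p^k⌋. For p = 11, n = 1119, the terms are:
  ⌊1119/11^1⌋ = ⌊1119/11⌋ = 101
  ⌊1119/11^2⌋ = ⌊1119/121⌋ = 9
(the next term ⌊1119/11^3⌋ = 0, terminating the sum). Summing: v_11(1119!) = 101 + 9 = 110.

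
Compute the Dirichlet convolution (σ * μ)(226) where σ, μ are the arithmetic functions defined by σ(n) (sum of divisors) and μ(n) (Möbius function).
(σ * μ)(226) = 226

Divisors of 226: [1, 2, 113, 226]. For each d | 226:
  d = 1: σ(1) · μ(226/1) = 1 · 1 = 1
  d = 2: σ(2) · μ(226/2) = 3 · -1 = -3
  d = 113: σ(113) · μ(226/113) = 114 · -1 = -114
  d = 226: σ(226) · μ(226/226) = 342 · 1 = 342
Summing: (σ * μ)(226) = 1 + -3 + -114 + 342 = 226.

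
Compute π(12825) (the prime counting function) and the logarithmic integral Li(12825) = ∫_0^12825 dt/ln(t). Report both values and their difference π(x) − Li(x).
π(12825) = 1529;  Li(12825) ≈ 1548.62;  π(x) − Li(x) ≈ -19.62.

Direct count of primes ≤ 12825 gives π(12825) = 1529. Numerical evaluation of the logarithmic integral gives Li(12825) ≈ 1548.62. The difference π(x) − Li(x) ≈ -19.62 is typically negative for small/moderate x (Li(x) overestimates), though Littlewood's theorem shows this sign changes infinitely often.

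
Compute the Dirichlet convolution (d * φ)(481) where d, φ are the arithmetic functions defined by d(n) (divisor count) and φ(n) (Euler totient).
(d * φ)(481) = 532

Divisors of 481: [1, 13, 37, 481]. For each d | 481:
  d = 1: d(1) · φ(481/1) = 1 · 432 = 432
  d = 13: d(13) · φ(481/13) = 2 · 36 = 72
  d = 37: d(37) · φ(481/37) = 2 · 12 = 24
  d = 481: d(481) · φ(481/481) = 4 · 1 = 4
Summing: (d * φ)(481) = 432 + 72 + 24 + 4 = 532.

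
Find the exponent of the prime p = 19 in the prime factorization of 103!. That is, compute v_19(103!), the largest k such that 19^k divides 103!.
v_19(103!) = 5

Legendre's formula: v_p(n!) = Σ_{k ≥ 1} ⌊n / p^k⌋. For p = 19, n = 103, the terms are:
  ⌊103/19^1⌋ = ⌊103/19⌋ = 5
(the next term ⌊103/19^2⌋ = 0, terminating the sum). Summing: v_19(103!) = 5 = 5.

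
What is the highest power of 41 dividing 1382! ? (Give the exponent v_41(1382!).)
v_41(1382!) = 33

Legendre's formula: v_p(n!) = Σ_{k ≥ 1} ⌊n / p^k⌋. For p = 41, n = 1382, the terms are:
  ⌊1382/41^1⌋ = ⌊1382/41⌋ = 33
(the next term ⌊1382/41^2⌋ = 0, terminating the sum). Summing: v_41(1382!) = 33 = 33.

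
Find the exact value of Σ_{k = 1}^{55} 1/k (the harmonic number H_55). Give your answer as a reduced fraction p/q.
H_55 = 251499286680120823312889/54749786241679275146400

Direct summation: H_55 = 1 + 1/2 + ... + 1/55. The least common denominator is lcm(1, ..., 55) = 164249358725037825439200; over this denominator the numerator is 164249358725037825439200 + 82124679362518912719600 + 54749786241679275146400 + 41062339681259456359800 + 32849871745007565087840 + 27374893120839637573200 + 23464194103576832205600 + 20531169840629728179900 + 18249928747226425048800 + 16424935872503782543920 + 14931759884094347767200 + 13687446560419818786600 + 12634566055772140418400 + 11732097051788416102800 + 10949957248335855029280 + 10265584920314864089950 + 9661726983825754437600 + 9124964373613212524400 + 8644703090791464496800 + 8212467936251891271960 + 7821398034525610735200 + 7465879942047173883600 + 7141276466305992410400 + 6843723280209909393300 + 6569974349001513017568 + 6317283027886070209200 + 6083309582408808349600 + 5866048525894208051400 + 5663770990518545704800 + 5474978624167927514640 + 5298366410485091143200 + 5132792460157432044975 + 4977253294698115922400 + 4830863491912877218800 + 4692838820715366441120 + 4562482186806606262200 + 4439171857433454741600 + 4322351545395732248400 + 4211522018590713472800 + 4106233968125945635980 + 4006081920122873791200 + 3910699017262805367600 + 3819752528489251754400 + 3732939971023586941800 + 3649985749445285009760 + 3570638233152996205200 + 3494667206915698413600 + 3421861640104954696650 + 3352027729082404600800 + 3284987174500756508784 + 3220575661275251479200 + 3158641513943035104600 + 3099044504245996706400 + 3041654791204404174800 + 2986351976818869553440 = 754497860040362469938667, so H_55 = 754497860040362469938667/164249358725037825439200; reducing by gcd(754497860040362469938667, 164249358725037825439200) = 3 gives 251499286680120823312889/54749786241679275146400 ≈ 4.59361. (The PNT-adjacent estimate ln(55) + γ ≈ 4.58455 matches within O(1/n).)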